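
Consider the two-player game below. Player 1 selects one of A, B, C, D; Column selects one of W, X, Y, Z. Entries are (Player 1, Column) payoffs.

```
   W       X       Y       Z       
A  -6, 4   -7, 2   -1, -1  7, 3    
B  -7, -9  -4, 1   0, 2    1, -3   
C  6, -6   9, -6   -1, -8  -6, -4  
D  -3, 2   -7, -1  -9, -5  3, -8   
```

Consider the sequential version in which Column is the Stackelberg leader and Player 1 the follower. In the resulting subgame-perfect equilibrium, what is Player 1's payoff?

Solve by backward induction (Column leads).
- W → Player 1 plays C (best of -6, -7, 6, -3); Column gets -6.
- X → Player 1 plays C (best of -7, -4, 9, -7); Column gets -6.
- Y → Player 1 plays B (best of -1, 0, -1, -9); Column gets 2.
- Z → Player 1 plays A (best of 7, 1, -6, 3); Column gets 3.
Among -6, -6, 2, 3, the best is 3 at Z. Subgame-perfect outcome: (A, Z) with payoffs (7, 3).

7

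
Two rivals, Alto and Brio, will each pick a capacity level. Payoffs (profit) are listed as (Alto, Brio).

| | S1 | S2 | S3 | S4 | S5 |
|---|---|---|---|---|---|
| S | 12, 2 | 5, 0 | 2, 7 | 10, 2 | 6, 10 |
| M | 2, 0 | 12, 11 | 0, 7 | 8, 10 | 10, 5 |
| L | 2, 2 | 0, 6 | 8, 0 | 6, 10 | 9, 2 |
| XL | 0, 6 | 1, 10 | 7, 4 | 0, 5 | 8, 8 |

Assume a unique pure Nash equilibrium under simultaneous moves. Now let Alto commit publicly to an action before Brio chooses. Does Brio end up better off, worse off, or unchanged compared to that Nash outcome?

unchanged

Work backward from Brio's decision.
- S: Brio compares 2, 0, 7, 2, 10 and picks S5; Alto would get 6.
- M: Brio compares 0, 11, 7, 10, 5 and picks S2; Alto would get 12.
- L: Brio compares 2, 6, 0, 10, 2 and picks S4; Alto would get 6.
- XL: Brio compares 6, 10, 4, 5, 8 and picks S2; Alto would get 1.
Alto's induced payoffs are 6, 12, 6, 1, so Alto commits to M. Subgame-perfect outcome: (M, S2) with payoffs (12, 11).
For the simultaneous game, intersect best replies.
Alto's best replies: S1→S; S2→M; S3→L; S4→S; S5→M.
Brio's best replies: S→S5; M→S2; L→S4; XL→S2.
The unique mutual best reply is (M, S2), giving (12, 11).
Brio earns 11 sequentially versus 11 at the Nash outcome: unchanged.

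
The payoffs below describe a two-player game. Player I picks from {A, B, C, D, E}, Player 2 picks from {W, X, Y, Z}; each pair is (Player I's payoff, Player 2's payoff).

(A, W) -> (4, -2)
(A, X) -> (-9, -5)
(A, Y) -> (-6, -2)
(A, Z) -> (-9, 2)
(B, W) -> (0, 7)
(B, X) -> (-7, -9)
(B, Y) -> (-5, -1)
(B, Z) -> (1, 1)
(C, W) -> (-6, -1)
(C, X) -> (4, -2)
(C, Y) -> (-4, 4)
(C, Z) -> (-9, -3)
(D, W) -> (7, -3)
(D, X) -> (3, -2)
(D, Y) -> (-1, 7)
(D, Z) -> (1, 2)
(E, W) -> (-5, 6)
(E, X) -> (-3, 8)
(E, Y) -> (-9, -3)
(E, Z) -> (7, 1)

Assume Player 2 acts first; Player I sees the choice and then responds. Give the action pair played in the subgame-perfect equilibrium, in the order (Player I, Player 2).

Solve by backward induction (Player 2 leads).
- W → Player I plays D (best of 4, 0, -6, 7, -5); Player 2 gets -3.
- X → Player I plays C (best of -9, -7, 4, 3, -3); Player 2 gets -2.
- Y → Player I plays D (best of -6, -5, -4, -1, -9); Player 2 gets 7.
- Z → Player I plays E (best of -9, 1, -9, 1, 7); Player 2 gets 1.
Among -3, -2, 7, 1, the best is 7 at Y. Subgame-perfect outcome: (D, Y) with payoffs (-1, 7).

(D, Y)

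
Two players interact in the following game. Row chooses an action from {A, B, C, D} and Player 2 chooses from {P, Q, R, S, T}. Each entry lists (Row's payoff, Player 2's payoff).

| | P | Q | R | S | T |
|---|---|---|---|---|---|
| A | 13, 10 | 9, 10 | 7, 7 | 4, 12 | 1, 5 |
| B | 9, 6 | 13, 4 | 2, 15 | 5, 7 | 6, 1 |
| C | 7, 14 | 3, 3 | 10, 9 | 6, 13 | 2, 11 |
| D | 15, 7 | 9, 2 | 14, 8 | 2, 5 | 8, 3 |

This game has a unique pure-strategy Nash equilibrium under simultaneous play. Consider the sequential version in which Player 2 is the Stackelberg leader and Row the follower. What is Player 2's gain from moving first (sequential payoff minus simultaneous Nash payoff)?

5

Backward induction with Player 2 moving first.
- P: Row compares 13, 9, 7, 15 and picks D; Player 2 would get 7.
- Q: Row compares 9, 13, 3, 9 and picks B; Player 2 would get 4.
- R: Row compares 7, 2, 10, 14 and picks D; Player 2 would get 8.
- S: Row compares 4, 5, 6, 2 and picks C; Player 2 would get 13.
- T: Row compares 1, 6, 2, 8 and picks D; Player 2 would get 3.
Player 2's induced payoffs are 7, 4, 8, 13, 3, so Player 2 commits to S. Subgame-perfect outcome: (C, S) with payoffs (6, 13).
Under simultaneous play:
Row's best replies: P→D; Q→B; R→D; S→C; T→D.
Player 2's best replies: A→S; B→R; C→P; D→R.
The unique mutual best reply is (D, R), giving (14, 8).
Player 2's commitment gain: 13 − 8 = 5.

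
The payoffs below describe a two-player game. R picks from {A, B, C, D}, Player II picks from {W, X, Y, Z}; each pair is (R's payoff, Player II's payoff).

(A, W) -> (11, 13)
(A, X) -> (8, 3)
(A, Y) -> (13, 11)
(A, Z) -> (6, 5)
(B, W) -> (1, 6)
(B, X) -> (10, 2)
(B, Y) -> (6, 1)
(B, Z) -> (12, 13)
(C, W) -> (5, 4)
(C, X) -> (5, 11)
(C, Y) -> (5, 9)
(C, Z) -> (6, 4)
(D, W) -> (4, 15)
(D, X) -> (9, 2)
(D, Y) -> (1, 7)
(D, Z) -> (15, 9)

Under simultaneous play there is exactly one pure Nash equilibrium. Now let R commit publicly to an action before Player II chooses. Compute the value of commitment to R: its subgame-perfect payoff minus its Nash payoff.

Solve by backward induction (R leads).
- A: BR = W, leader payoff 11.
- B: BR = Z, leader payoff 12.
- C: BR = X, leader payoff 5.
- D: BR = W, leader payoff 4.
Maximizing over 11, 12, 5, 4, R chooses B. Subgame-perfect outcome: (B, Z) with payoffs (12, 13).
Now find the simultaneous Nash equilibrium.
R's best replies: W→A; X→B; Y→A; Z→D.
Player II's best replies: A→W; B→Z; C→X; D→W.
The unique mutual best reply is (A, W), giving (11, 13).
R's commitment gain: 12 − 11 = 1.

1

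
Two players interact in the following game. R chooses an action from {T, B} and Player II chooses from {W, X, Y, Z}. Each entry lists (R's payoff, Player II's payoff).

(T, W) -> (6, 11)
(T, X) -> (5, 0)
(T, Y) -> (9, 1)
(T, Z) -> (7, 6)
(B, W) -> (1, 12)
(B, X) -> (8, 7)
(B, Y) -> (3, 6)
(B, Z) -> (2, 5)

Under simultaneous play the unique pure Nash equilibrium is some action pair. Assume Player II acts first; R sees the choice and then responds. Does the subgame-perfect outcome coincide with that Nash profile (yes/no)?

yes

Work backward from R's decision.
- W: BR = T, leader payoff 11.
- X: BR = B, leader payoff 7.
- Y: BR = T, leader payoff 1.
- Z: BR = T, leader payoff 6.
Maximizing over 11, 7, 1, 6, Player II chooses W. Subgame-perfect outcome: (T, W) with payoffs (6, 11).
Under simultaneous play:
R's best replies: W→T; X→B; Y→T; Z→T.
Player II's best replies: T→W; B→W.
Only (T, W) has each player best-responding; Nash payoffs (6, 11).
Sequential outcome (T, W) coincides with the Nash profile (T, W).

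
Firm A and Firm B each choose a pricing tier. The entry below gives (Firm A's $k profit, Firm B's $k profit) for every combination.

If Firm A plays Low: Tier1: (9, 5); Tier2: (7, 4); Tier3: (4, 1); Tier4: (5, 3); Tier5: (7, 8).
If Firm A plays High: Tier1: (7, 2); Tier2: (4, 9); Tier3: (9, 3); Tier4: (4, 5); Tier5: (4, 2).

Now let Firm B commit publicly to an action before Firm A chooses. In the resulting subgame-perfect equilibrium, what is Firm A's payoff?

Work backward from Firm A's decision.
- Tier1: Firm A compares 9, 7 and picks Low; Firm B would get 5.
- Tier2: Firm A compares 7, 4 and picks Low; Firm B would get 4.
- Tier3: Firm A compares 4, 9 and picks High; Firm B would get 3.
- Tier4: Firm A compares 5, 4 and picks Low; Firm B would get 3.
- Tier5: Firm A compares 7, 4 and picks Low; Firm B would get 8.
Among 5, 4, 3, 3, 8, the best is 8 at Tier5. Subgame-perfect outcome: (Low, Tier5) with payoffs (7, 8).

7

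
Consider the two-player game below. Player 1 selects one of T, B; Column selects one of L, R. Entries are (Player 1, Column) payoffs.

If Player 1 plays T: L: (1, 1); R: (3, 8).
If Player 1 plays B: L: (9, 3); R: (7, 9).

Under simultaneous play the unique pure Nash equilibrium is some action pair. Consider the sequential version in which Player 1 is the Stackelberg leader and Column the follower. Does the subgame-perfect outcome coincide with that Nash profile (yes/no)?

Column best-responds to each possible Player 1 move:
- T → Column plays R (best of 1, 8); Player 1 gets 3.
- B → Column plays R (best of 3, 9); Player 1 gets 7.
Among 3, 7, the best is 7 at B. Subgame-perfect outcome: (B, R) with payoffs (7, 9).
For the simultaneous game, intersect best replies.
Player 1's best replies: L→B; R→B.
Column's best replies: T→R; B→R.
The unique mutual best reply is (B, R), giving (7, 9).
Sequential outcome (B, R) coincides with the Nash profile (B, R).

yes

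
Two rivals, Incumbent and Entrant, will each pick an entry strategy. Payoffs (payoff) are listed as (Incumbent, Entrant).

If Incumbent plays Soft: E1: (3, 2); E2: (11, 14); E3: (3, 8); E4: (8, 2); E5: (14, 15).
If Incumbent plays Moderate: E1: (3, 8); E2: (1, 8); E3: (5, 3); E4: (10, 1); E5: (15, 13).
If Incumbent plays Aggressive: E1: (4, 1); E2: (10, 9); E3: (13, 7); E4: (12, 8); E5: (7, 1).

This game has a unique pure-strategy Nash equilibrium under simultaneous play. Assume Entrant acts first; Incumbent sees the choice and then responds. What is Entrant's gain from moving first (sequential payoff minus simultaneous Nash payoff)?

1

Solve by backward induction (Entrant leads).
- E1: BR = Aggressive, leader payoff 1.
- E2: BR = Soft, leader payoff 14.
- E3: BR = Aggressive, leader payoff 7.
- E4: BR = Aggressive, leader payoff 8.
- E5: BR = Moderate, leader payoff 13.
Maximizing over 1, 14, 7, 8, 13, Entrant chooses E2. Subgame-perfect outcome: (Soft, E2) with payoffs (11, 14).
Under simultaneous play:
Incumbent's best replies: E1→Aggressive; E2→Soft; E3→Aggressive; E4→Aggressive; E5→Moderate.
Entrant's best replies: Soft→E5; Moderate→E5; Aggressive→E2.
The unique mutual best reply is (Moderate, E5), giving (15, 13).
Entrant's commitment gain: 14 − 13 = 1.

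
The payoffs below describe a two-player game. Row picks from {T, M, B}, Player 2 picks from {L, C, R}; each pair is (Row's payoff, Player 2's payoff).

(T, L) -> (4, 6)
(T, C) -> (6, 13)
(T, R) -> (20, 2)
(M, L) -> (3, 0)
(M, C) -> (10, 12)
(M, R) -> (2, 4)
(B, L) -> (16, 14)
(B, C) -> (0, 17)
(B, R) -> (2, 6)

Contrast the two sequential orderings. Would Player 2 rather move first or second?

first

If Row leads: Player 2's best replies are T→C, M→C, B→C; Row's induced payoffs 6, 10, 0; outcome (M, C), payoffs (10, 12).
If Player 2 leads: Row's best replies are L→B, C→M, R→T; Player 2's induced payoffs 14, 12, 2; outcome (B, L), payoffs (16, 14).
Player 2 gets 14 moving first and 12 moving second, so Player 2 prefers to move first.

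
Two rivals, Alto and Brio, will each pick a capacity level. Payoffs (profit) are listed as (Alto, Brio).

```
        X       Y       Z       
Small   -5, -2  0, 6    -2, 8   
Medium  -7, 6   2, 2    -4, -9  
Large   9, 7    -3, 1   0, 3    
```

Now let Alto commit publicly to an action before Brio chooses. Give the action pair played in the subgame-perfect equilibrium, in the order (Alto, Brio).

Backward induction with Alto moving first.
- Small: BR = Z, leader payoff -2.
- Medium: BR = X, leader payoff -7.
- Large: BR = X, leader payoff 9.
Maximizing over -2, -7, 9, Alto chooses Large. Subgame-perfect outcome: (Large, X) with payoffs (9, 7).

(Large, X)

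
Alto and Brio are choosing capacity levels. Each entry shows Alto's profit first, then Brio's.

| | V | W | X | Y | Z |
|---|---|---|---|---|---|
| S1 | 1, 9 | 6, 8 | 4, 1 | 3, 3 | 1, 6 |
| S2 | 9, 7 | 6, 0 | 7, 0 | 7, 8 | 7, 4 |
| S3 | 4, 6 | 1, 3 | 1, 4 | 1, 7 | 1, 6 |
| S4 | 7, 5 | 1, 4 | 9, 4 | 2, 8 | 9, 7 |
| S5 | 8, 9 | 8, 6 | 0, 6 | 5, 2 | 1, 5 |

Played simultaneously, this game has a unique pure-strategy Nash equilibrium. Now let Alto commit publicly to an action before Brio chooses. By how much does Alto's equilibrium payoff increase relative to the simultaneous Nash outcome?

1

Backward induction with Alto moving first.
- S1: Brio compares 9, 8, 1, 3, 6 and picks V; Alto would get 1.
- S2: Brio compares 7, 0, 0, 8, 4 and picks Y; Alto would get 7.
- S3: Brio compares 6, 3, 4, 7, 6 and picks Y; Alto would get 1.
- S4: Brio compares 5, 4, 4, 8, 7 and picks Y; Alto would get 2.
- S5: Brio compares 9, 6, 6, 2, 5 and picks V; Alto would get 8.
Alto's induced payoffs are 1, 7, 1, 2, 8, so Alto commits to S5. Subgame-perfect outcome: (S5, V) with payoffs (8, 9).
Under simultaneous play:
Alto's best replies: V→S2; W→S5; X→S4; Y→S2; Z→S4.
Brio's best replies: S1→V; S2→Y; S3→Y; S4→Y; S5→V.
The unique mutual best reply is (S2, Y), giving (7, 8).
Alto's commitment gain: 8 − 7 = 1.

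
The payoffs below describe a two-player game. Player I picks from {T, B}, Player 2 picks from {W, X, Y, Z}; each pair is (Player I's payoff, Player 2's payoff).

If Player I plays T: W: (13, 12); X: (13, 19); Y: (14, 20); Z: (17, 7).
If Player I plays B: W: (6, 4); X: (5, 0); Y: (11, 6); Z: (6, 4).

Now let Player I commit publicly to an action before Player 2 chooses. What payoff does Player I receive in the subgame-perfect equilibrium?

Player 2 best-responds to each possible Player I move:
- T: Player 2 compares 12, 19, 20, 7 and picks Y; Player I would get 14.
- B: Player 2 compares 4, 0, 6, 4 and picks Y; Player I would get 11.
Player I's induced payoffs are 14, 11, so Player I commits to T. Subgame-perfect outcome: (T, Y) with payoffs (14, 20).

14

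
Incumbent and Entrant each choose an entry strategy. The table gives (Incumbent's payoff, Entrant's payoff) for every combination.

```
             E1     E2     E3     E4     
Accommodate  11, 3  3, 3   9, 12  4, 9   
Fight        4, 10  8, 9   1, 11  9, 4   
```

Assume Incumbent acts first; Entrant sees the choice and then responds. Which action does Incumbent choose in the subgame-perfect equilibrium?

Accommodate

Work backward from Entrant's decision.
- Accommodate → Entrant plays E3 (best of 3, 3, 12, 9); Incumbent gets 9.
- Fight → Entrant plays E3 (best of 10, 9, 11, 4); Incumbent gets 1.
Among 9, 1, the best is 9 at Accommodate. Subgame-perfect outcome: (Accommodate, E3) with payoffs (9, 12).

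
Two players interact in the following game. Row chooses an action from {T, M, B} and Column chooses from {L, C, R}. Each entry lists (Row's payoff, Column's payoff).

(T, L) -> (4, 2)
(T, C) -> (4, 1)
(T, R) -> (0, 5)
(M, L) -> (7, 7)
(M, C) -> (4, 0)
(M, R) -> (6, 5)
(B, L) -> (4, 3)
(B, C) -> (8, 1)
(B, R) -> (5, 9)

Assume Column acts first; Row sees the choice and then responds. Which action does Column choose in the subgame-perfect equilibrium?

L

Solve by backward induction (Column leads).
- L → Row plays M (best of 4, 7, 4); Column gets 7.
- C → Row plays B (best of 4, 4, 8); Column gets 1.
- R → Row plays M (best of 0, 6, 5); Column gets 5.
Maximizing over 7, 1, 5, Column chooses L. Subgame-perfect outcome: (M, L) with payoffs (7, 7).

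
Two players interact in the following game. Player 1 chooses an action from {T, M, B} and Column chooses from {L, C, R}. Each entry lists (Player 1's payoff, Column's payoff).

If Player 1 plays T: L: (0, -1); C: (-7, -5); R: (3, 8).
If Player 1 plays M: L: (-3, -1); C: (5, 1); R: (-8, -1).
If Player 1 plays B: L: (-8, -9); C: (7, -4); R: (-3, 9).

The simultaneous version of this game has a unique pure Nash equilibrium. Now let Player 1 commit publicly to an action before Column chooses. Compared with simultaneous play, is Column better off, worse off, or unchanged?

worse off

Column best-responds to each possible Player 1 move:
- T: Column compares -1, -5, 8 and picks R; Player 1 would get 3.
- M: Column compares -1, 1, -1 and picks C; Player 1 would get 5.
- B: Column compares -9, -4, 9 and picks R; Player 1 would get -3.
Maximizing over 3, 5, -3, Player 1 chooses M. Subgame-perfect outcome: (M, C) with payoffs (5, 1).
For the simultaneous game, intersect best replies.
Player 1's best replies: L→T; C→B; R→T.
Column's best replies: T→R; M→C; B→R.
Only (T, R) has each player best-responding; Nash payoffs (3, 8).
Column earns 1 sequentially versus 8 at the Nash outcome: worse off.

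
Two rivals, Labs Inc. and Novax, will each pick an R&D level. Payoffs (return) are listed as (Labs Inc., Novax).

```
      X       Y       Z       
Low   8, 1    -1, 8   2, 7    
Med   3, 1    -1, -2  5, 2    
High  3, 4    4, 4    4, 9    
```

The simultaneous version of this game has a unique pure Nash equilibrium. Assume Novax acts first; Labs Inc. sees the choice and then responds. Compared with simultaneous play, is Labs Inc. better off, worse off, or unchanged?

Solve by backward induction (Novax leads).
- X: BR = Low, leader payoff 1.
- Y: BR = High, leader payoff 4.
- Z: BR = Med, leader payoff 2.
Among 1, 4, 2, the best is 4 at Y. Subgame-perfect outcome: (High, Y) with payoffs (4, 4).
Under simultaneous play:
Labs Inc.'s best replies: X→Low; Y→High; Z→Med.
Novax's best replies: Low→Y; Med→Z; High→Z.
Only (Med, Z) has each player best-responding; Nash payoffs (5, 2).
Labs Inc. earns 4 sequentially versus 5 at the Nash outcome: worse off.

worse off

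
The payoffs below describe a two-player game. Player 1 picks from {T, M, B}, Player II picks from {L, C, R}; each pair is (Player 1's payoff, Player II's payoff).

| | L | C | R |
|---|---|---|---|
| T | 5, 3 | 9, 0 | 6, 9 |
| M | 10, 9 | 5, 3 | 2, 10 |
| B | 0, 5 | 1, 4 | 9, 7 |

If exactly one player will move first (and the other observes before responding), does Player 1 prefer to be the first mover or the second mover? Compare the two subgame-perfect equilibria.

second

If Player 1 leads: Player II's best replies are T→R, M→R, B→R; Player 1's induced payoffs 6, 2, 9; outcome (B, R), payoffs (9, 7).
If Player II leads: Player 1's best replies are L→M, C→T, R→B; Player II's induced payoffs 9, 0, 7; outcome (M, L), payoffs (10, 9).
Player 1 gets 9 moving first and 10 moving second, so Player 1 prefers to move second.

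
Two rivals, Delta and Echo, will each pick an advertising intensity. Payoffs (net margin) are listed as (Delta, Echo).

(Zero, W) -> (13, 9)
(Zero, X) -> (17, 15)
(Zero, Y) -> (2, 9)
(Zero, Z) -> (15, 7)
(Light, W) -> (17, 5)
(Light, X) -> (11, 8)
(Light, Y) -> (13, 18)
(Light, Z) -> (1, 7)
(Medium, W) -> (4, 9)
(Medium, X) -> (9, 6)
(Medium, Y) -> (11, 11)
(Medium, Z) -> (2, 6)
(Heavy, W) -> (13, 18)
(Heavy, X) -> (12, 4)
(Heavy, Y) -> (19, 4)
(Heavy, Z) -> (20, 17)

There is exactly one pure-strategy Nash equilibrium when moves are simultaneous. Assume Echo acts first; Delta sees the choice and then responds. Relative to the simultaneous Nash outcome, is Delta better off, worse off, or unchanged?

better off

Delta best-responds to each possible Echo move:
- W: Delta compares 13, 17, 4, 13 and picks Light; Echo would get 5.
- X: Delta compares 17, 11, 9, 12 and picks Zero; Echo would get 15.
- Y: Delta compares 2, 13, 11, 19 and picks Heavy; Echo would get 4.
- Z: Delta compares 15, 1, 2, 20 and picks Heavy; Echo would get 17.
Echo's induced payoffs are 5, 15, 4, 17, so Echo commits to Z. Subgame-perfect outcome: (Heavy, Z) with payoffs (20, 17).
Now find the simultaneous Nash equilibrium.
Delta's best replies: W→Light; X→Zero; Y→Heavy; Z→Heavy.
Echo's best replies: Zero→X; Light→Y; Medium→Y; Heavy→W.
The unique mutual best reply is (Zero, X), giving (17, 15).
Delta earns 20 sequentially versus 17 at the Nash outcome: better off.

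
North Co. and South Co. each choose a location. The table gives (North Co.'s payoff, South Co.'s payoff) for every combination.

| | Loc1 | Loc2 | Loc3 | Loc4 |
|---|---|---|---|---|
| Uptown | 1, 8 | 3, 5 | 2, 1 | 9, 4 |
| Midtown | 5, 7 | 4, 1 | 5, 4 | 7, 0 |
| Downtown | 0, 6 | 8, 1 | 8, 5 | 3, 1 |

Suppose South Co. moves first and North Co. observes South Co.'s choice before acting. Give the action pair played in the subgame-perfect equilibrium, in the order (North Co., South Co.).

(Midtown, Loc1)

Backward induction with South Co. moving first.
- Loc1: North Co. compares 1, 5, 0 and picks Midtown; South Co. would get 7.
- Loc2: North Co. compares 3, 4, 8 and picks Downtown; South Co. would get 1.
- Loc3: North Co. compares 2, 5, 8 and picks Downtown; South Co. would get 5.
- Loc4: North Co. compares 9, 7, 3 and picks Uptown; South Co. would get 4.
Among 7, 1, 5, 4, the best is 7 at Loc1. Subgame-perfect outcome: (Midtown, Loc1) with payoffs (5, 7).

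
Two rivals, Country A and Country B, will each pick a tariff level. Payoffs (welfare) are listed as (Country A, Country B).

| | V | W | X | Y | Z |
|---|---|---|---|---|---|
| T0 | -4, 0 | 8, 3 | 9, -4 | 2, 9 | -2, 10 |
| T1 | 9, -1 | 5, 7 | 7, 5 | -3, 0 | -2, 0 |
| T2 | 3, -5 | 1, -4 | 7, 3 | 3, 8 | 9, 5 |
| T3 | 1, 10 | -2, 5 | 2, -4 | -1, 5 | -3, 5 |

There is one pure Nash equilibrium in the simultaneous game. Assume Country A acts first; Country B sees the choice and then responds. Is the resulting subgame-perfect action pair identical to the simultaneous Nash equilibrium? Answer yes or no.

Work backward from Country B's decision.
- T0 → Country B plays Z (best of 0, 3, -4, 9, 10); Country A gets -2.
- T1 → Country B plays W (best of -1, 7, 5, 0, 0); Country A gets 5.
- T2 → Country B plays Y (best of -5, -4, 3, 8, 5); Country A gets 3.
- T3 → Country B plays V (best of 10, 5, -4, 5, 5); Country A gets 1.
Among -2, 5, 3, 1, the best is 5 at T1. Subgame-perfect outcome: (T1, W) with payoffs (5, 7).
For the simultaneous game, intersect best replies.
Country A's best replies: V→T1; W→T0; X→T0; Y→T2; Z→T2.
Country B's best replies: T0→Z; T1→W; T2→Y; T3→V.
The unique mutual best reply is (T2, Y), giving (3, 8).
Sequential outcome (T1, W) differs from the Nash profile (T2, Y).

no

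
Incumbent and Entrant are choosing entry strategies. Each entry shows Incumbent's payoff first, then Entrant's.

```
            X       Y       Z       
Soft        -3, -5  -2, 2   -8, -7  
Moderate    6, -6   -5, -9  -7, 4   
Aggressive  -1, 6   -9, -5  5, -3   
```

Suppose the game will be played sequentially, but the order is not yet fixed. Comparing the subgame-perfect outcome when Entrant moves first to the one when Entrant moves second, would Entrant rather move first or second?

second

If Incumbent leads: Entrant's best replies are Soft→Y, Moderate→Z, Aggressive→X; Incumbent's induced payoffs -2, -7, -1; outcome (Aggressive, X), payoffs (-1, 6).
If Entrant leads: Incumbent's best replies are X→Moderate, Y→Soft, Z→Aggressive; Entrant's induced payoffs -6, 2, -3; outcome (Soft, Y), payoffs (-2, 2).
Entrant gets 2 moving first and 6 moving second, so Entrant prefers to move second.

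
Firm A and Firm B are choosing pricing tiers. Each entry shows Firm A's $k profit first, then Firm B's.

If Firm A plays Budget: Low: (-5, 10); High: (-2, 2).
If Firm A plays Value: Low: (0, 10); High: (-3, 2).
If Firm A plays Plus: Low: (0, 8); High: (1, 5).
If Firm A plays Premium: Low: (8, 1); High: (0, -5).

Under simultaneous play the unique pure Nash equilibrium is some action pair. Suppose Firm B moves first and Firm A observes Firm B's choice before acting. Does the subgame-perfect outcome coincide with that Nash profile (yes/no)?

Firm A best-responds to each possible Firm B move:
- Low: BR = Premium, leader payoff 1.
- High: BR = Plus, leader payoff 5.
Firm B's induced payoffs are 1, 5, so Firm B commits to High. Subgame-perfect outcome: (Plus, High) with payoffs (1, 5).
Now find the simultaneous Nash equilibrium.
Firm A's best replies: Low→Premium; High→Plus.
Firm B's best replies: Budget→Low; Value→Low; Plus→Low; Premium→Low.
Only (Premium, Low) has each player best-responding; Nash payoffs (8, 1).
Sequential outcome (Plus, High) differs from the Nash profile (Premium, Low).

no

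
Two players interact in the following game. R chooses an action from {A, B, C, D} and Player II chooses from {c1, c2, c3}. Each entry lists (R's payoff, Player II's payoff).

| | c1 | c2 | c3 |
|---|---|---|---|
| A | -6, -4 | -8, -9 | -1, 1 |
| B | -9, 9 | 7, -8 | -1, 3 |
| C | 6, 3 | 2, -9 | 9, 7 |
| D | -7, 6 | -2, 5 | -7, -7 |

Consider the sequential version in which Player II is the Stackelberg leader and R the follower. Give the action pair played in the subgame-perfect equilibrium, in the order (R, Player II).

Work backward from R's decision.
- c1: R compares -6, -9, 6, -7 and picks C; Player II would get 3.
- c2: R compares -8, 7, 2, -2 and picks B; Player II would get -8.
- c3: R compares -1, -1, 9, -7 and picks C; Player II would get 7.
Maximizing over 3, -8, 7, Player II chooses c3. Subgame-perfect outcome: (C, c3) with payoffs (9, 7).

(C, c3)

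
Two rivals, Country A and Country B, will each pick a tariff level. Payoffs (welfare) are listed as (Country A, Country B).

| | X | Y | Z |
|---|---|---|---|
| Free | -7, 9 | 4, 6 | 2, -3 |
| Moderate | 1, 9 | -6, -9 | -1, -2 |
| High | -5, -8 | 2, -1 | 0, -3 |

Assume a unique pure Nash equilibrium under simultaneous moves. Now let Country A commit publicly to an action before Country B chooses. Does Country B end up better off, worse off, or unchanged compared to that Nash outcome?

worse off

Solve by backward induction (Country A leads).
- Free: BR = X, leader payoff -7.
- Moderate: BR = X, leader payoff 1.
- High: BR = Y, leader payoff 2.
Among -7, 1, 2, the best is 2 at High. Subgame-perfect outcome: (High, Y) with payoffs (2, -1).
Now find the simultaneous Nash equilibrium.
Country A's best replies: X→Moderate; Y→Free; Z→Free.
Country B's best replies: Free→X; Moderate→X; High→Y.
Only (Moderate, X) has each player best-responding; Nash payoffs (1, 9).
Country B earns -1 sequentially versus 9 at the Nash outcome: worse off.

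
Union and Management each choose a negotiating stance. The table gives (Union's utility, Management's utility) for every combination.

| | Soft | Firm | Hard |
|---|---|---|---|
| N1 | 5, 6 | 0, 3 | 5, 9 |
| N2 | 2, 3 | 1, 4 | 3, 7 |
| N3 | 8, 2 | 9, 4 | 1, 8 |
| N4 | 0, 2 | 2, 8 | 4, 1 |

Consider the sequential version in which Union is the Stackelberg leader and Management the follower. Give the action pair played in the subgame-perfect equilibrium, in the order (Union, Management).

(N1, Hard)

Solve by backward induction (Union leads).
- N1: BR = Hard, leader payoff 5.
- N2: BR = Hard, leader payoff 3.
- N3: BR = Hard, leader payoff 1.
- N4: BR = Firm, leader payoff 2.
Maximizing over 5, 3, 1, 2, Union chooses N1. Subgame-perfect outcome: (N1, Hard) with payoffs (5, 9).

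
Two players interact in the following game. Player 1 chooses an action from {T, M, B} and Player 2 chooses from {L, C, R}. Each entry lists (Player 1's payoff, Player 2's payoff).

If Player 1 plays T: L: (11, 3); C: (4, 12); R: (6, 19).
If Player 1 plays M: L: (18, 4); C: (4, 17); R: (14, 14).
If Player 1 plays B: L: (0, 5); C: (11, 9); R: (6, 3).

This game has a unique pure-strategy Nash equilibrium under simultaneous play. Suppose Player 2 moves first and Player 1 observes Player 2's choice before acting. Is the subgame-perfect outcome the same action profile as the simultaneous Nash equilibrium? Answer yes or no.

Solve by backward induction (Player 2 leads).
- L: BR = M, leader payoff 4.
- C: BR = B, leader payoff 9.
- R: BR = M, leader payoff 14.
Maximizing over 4, 9, 14, Player 2 chooses R. Subgame-perfect outcome: (M, R) with payoffs (14, 14).
Under simultaneous play:
Player 1's best replies: L→M; C→B; R→M.
Player 2's best replies: T→R; M→C; B→C.
The unique mutual best reply is (B, C), giving (11, 9).
Sequential outcome (M, R) differs from the Nash profile (B, C).

no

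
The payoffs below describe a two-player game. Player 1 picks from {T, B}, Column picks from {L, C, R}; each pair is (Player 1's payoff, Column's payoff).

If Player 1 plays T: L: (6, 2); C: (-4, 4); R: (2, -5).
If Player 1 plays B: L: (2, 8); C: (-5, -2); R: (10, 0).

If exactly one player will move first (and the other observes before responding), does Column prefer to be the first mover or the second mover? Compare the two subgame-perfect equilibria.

second

If Player 1 leads: Column's best replies are T→C, B→L; Player 1's induced payoffs -4, 2; outcome (B, L), payoffs (2, 8).
If Column leads: Player 1's best replies are L→T, C→T, R→B; Column's induced payoffs 2, 4, 0; outcome (T, C), payoffs (-4, 4).
Column gets 4 moving first and 8 moving second, so Column prefers to move second.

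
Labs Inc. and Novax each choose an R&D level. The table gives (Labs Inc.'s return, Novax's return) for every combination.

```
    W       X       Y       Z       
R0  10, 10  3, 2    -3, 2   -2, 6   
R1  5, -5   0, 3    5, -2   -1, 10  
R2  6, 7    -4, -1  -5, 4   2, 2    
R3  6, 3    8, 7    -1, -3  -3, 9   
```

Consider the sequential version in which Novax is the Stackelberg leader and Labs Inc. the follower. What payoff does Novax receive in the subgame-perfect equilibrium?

Work backward from Labs Inc.'s decision.
- W → Labs Inc. plays R0 (best of 10, 5, 6, 6); Novax gets 10.
- X → Labs Inc. plays R3 (best of 3, 0, -4, 8); Novax gets 7.
- Y → Labs Inc. plays R1 (best of -3, 5, -5, -1); Novax gets -2.
- Z → Labs Inc. plays R2 (best of -2, -1, 2, -3); Novax gets 2.
Maximizing over 10, 7, -2, 2, Novax chooses W. Subgame-perfect outcome: (R0, W) with payoffs (10, 10).

10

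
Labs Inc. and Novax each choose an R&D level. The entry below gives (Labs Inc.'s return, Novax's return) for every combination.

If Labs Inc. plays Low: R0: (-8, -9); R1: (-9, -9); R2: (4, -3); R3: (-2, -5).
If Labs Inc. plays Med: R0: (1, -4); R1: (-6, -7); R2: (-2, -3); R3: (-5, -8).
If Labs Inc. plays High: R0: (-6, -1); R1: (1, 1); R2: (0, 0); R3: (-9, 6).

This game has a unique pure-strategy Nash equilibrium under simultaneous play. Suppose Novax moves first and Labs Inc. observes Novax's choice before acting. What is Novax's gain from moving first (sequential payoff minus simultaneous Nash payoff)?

Work backward from Labs Inc.'s decision.
- R0: Labs Inc. compares -8, 1, -6 and picks Med; Novax would get -4.
- R1: Labs Inc. compares -9, -6, 1 and picks High; Novax would get 1.
- R2: Labs Inc. compares 4, -2, 0 and picks Low; Novax would get -3.
- R3: Labs Inc. compares -2, -5, -9 and picks Low; Novax would get -5.
Among -4, 1, -3, -5, the best is 1 at R1. Subgame-perfect outcome: (High, R1) with payoffs (1, 1).
Under simultaneous play:
Labs Inc.'s best replies: R0→Med; R1→High; R2→Low; R3→Low.
Novax's best replies: Low→R2; Med→R2; High→R3.
Only (Low, R2) has each player best-responding; Nash payoffs (4, -3).
Novax's commitment gain: 1 − -3 = 4.

4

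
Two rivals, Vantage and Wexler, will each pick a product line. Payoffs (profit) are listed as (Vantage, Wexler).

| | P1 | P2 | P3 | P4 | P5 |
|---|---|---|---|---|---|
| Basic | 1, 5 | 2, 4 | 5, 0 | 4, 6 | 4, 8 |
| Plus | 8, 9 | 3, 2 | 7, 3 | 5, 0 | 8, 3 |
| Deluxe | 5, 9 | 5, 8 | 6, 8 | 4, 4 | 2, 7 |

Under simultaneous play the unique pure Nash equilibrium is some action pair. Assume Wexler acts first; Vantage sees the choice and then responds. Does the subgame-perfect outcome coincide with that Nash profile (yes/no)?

Backward induction with Wexler moving first.
- P1: BR = Plus, leader payoff 9.
- P2: BR = Deluxe, leader payoff 8.
- P3: BR = Plus, leader payoff 3.
- P4: BR = Plus, leader payoff 0.
- P5: BR = Plus, leader payoff 3.
Among 9, 8, 3, 0, 3, the best is 9 at P1. Subgame-perfect outcome: (Plus, P1) with payoffs (8, 9).
Under simultaneous play:
Vantage's best replies: P1→Plus; P2→Deluxe; P3→Plus; P4→Plus; P5→Plus.
Wexler's best replies: Basic→P5; Plus→P1; Deluxe→P1.
Only (Plus, P1) has each player best-responding; Nash payoffs (8, 9).
Sequential outcome (Plus, P1) coincides with the Nash profile (Plus, P1).

yes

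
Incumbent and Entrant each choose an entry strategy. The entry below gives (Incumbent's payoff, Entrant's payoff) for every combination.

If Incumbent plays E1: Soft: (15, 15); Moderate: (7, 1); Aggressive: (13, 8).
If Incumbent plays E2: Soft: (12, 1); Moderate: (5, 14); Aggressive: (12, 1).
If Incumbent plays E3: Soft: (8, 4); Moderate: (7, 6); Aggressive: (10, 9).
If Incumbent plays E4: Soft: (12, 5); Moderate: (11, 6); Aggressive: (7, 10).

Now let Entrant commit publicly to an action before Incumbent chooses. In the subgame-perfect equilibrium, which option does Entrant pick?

Incumbent best-responds to each possible Entrant move:
- Soft: BR = E1, leader payoff 15.
- Moderate: BR = E4, leader payoff 6.
- Aggressive: BR = E1, leader payoff 8.
Among 15, 6, 8, the best is 15 at Soft. Subgame-perfect outcome: (E1, Soft) with payoffs (15, 15).

Soft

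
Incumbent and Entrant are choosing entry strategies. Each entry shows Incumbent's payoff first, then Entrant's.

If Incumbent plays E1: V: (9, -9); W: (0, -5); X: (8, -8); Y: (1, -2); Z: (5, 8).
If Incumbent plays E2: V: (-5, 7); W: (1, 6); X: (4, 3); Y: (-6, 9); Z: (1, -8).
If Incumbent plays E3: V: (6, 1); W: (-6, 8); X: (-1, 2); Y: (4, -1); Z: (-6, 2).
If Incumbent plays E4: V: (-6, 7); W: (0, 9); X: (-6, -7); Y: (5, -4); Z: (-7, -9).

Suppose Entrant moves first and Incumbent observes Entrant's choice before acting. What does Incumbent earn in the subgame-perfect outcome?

Solve by backward induction (Entrant leads).
- V: Incumbent compares 9, -5, 6, -6 and picks E1; Entrant would get -9.
- W: Incumbent compares 0, 1, -6, 0 and picks E2; Entrant would get 6.
- X: Incumbent compares 8, 4, -1, -6 and picks E1; Entrant would get -8.
- Y: Incumbent compares 1, -6, 4, 5 and picks E4; Entrant would get -4.
- Z: Incumbent compares 5, 1, -6, -7 and picks E1; Entrant would get 8.
Maximizing over -9, 6, -8, -4, 8, Entrant chooses Z. Subgame-perfect outcome: (E1, Z) with payoffs (5, 8).

5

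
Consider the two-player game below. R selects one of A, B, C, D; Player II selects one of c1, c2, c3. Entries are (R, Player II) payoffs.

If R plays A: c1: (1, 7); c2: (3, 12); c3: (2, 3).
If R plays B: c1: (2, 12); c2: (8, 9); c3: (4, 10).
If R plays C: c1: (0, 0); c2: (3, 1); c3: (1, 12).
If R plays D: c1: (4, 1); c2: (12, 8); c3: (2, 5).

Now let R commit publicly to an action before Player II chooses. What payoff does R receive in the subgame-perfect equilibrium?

Work backward from Player II's decision.
- A: BR = c2, leader payoff 3.
- B: BR = c1, leader payoff 2.
- C: BR = c3, leader payoff 1.
- D: BR = c2, leader payoff 12.
Among 3, 2, 1, 12, the best is 12 at D. Subgame-perfect outcome: (D, c2) with payoffs (12, 8).

12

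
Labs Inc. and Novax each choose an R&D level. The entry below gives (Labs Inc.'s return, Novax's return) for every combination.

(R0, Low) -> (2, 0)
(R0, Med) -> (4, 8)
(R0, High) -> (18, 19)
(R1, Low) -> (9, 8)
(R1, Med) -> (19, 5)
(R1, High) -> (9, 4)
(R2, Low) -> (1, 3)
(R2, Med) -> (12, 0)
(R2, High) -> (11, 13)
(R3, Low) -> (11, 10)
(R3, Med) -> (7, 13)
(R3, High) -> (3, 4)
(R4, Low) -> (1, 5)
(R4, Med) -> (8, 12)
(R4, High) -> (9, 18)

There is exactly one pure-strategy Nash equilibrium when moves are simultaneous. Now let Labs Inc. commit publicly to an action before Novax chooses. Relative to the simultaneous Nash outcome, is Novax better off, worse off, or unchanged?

unchanged

Work backward from Novax's decision.
- R0: BR = High, leader payoff 18.
- R1: BR = Low, leader payoff 9.
- R2: BR = High, leader payoff 11.
- R3: BR = Med, leader payoff 7.
- R4: BR = High, leader payoff 9.
Maximizing over 18, 9, 11, 7, 9, Labs Inc. chooses R0. Subgame-perfect outcome: (R0, High) with payoffs (18, 19).
Under simultaneous play:
Labs Inc.'s best replies: Low→R3; Med→R1; High→R0.
Novax's best replies: R0→High; R1→Low; R2→High; R3→Med; R4→High.
Only (R0, High) has each player best-responding; Nash payoffs (18, 19).
Novax earns 19 sequentially versus 19 at the Nash outcome: unchanged.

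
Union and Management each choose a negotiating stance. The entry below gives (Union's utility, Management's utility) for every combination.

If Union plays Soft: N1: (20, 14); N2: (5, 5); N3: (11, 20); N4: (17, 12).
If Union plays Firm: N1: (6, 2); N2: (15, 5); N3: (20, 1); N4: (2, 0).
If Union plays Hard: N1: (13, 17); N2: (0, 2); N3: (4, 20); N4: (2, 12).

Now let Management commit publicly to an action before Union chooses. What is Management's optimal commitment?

N1

Work backward from Union's decision.
- N1: BR = Soft, leader payoff 14.
- N2: BR = Firm, leader payoff 5.
- N3: BR = Firm, leader payoff 1.
- N4: BR = Soft, leader payoff 12.
Maximizing over 14, 5, 1, 12, Management chooses N1. Subgame-perfect outcome: (Soft, N1) with payoffs (20, 14).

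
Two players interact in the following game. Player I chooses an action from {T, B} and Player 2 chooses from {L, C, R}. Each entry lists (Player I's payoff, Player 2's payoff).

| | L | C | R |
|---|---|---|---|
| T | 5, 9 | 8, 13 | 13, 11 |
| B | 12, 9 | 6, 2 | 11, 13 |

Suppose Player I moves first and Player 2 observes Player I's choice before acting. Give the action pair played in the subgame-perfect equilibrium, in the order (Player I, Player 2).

(B, R)

Work backward from Player 2's decision.
- T: BR = C, leader payoff 8.
- B: BR = R, leader payoff 11.
Maximizing over 8, 11, Player I chooses B. Subgame-perfect outcome: (B, R) with payoffs (11, 13).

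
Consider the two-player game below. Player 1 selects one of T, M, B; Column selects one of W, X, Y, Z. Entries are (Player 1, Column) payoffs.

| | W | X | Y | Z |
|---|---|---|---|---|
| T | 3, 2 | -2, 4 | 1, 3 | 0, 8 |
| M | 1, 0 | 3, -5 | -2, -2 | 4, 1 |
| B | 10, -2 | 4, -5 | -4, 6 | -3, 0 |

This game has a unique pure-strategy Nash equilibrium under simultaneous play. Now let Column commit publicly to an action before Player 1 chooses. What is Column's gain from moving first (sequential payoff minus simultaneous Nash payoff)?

Player 1 best-responds to each possible Column move:
- W: Player 1 compares 3, 1, 10 and picks B; Column would get -2.
- X: Player 1 compares -2, 3, 4 and picks B; Column would get -5.
- Y: Player 1 compares 1, -2, -4 and picks T; Column would get 3.
- Z: Player 1 compares 0, 4, -3 and picks M; Column would get 1.
Maximizing over -2, -5, 3, 1, Column chooses Y. Subgame-perfect outcome: (T, Y) with payoffs (1, 3).
Under simultaneous play:
Player 1's best replies: W→B; X→B; Y→T; Z→M.
Column's best replies: T→Z; M→Z; B→Y.
The unique mutual best reply is (M, Z), giving (4, 1).
Column's commitment gain: 3 − 1 = 2.

2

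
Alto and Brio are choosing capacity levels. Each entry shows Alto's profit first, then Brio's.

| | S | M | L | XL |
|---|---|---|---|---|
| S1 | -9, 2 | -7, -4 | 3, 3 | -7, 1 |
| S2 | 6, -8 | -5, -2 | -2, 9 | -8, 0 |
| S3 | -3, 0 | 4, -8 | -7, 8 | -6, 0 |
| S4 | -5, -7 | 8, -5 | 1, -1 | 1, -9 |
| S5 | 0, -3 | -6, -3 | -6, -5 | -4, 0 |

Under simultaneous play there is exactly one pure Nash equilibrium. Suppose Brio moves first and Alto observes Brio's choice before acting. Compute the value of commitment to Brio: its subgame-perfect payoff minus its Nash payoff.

0

Backward induction with Brio moving first.
- S → Alto plays S2 (best of -9, 6, -3, -5, 0); Brio gets -8.
- M → Alto plays S4 (best of -7, -5, 4, 8, -6); Brio gets -5.
- L → Alto plays S1 (best of 3, -2, -7, 1, -6); Brio gets 3.
- XL → Alto plays S4 (best of -7, -8, -6, 1, -4); Brio gets -9.
Maximizing over -8, -5, 3, -9, Brio chooses L. Subgame-perfect outcome: (S1, L) with payoffs (3, 3).
For the simultaneous game, intersect best replies.
Alto's best replies: S→S2; M→S4; L→S1; XL→S4.
Brio's best replies: S1→L; S2→L; S3→L; S4→L; S5→XL.
The unique mutual best reply is (S1, L), giving (3, 3).
Brio's commitment gain: 3 − 3 = 0.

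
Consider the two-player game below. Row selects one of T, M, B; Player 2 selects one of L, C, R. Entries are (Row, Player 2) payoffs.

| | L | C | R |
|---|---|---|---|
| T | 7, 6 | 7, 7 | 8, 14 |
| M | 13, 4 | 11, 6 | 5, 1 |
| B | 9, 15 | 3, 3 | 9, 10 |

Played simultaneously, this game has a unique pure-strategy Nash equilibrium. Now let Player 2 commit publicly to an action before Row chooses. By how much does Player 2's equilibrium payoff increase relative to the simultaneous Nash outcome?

Work backward from Row's decision.
- L → Row plays M (best of 7, 13, 9); Player 2 gets 4.
- C → Row plays M (best of 7, 11, 3); Player 2 gets 6.
- R → Row plays B (best of 8, 5, 9); Player 2 gets 10.
Player 2's induced payoffs are 4, 6, 10, so Player 2 commits to R. Subgame-perfect outcome: (B, R) with payoffs (9, 10).
Now find the simultaneous Nash equilibrium.
Row's best replies: L→M; C→M; R→B.
Player 2's best replies: T→R; M→C; B→L.
The unique mutual best reply is (M, C), giving (11, 6).
Player 2's commitment gain: 10 − 6 = 4.

4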